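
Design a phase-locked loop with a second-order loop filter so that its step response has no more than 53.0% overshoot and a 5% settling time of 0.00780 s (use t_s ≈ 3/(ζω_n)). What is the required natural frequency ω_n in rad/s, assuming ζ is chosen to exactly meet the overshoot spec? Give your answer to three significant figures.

ω_n ≈ 1940 rad/s

Inverting the overshoot relation: ζ = |ln 0.530|/√(π² + ln²0.530) = 0.198.
Then ω_n = 3/(ζ t_s) = 3/(0.198 × 0.00780) = 1940 rad/s.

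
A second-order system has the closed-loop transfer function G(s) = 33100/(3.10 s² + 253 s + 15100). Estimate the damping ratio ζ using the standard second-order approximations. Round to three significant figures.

Dividing through by 3.10: denominator becomes s² + 81.61 s + 4871.
So ω_n = √4871 = 69.8 rad/s and ζ = 81.61/(2·69.8) = 0.585.

ζ ≈ 0.585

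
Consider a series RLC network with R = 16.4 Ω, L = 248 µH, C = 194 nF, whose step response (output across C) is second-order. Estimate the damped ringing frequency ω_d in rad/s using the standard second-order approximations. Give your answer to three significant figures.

ω_d ≈ 140000 rad/s

For a series RLC circuit (capacitor voltage as output), ω_n = 1/√(LC) = 1/√(248 µH · 194 nF) = 144000 rad/s.
ζ = (R/2)·√(C/L) = (16.4/2)·√(194 nF/248 µH) = 0.229.
ω_d = ω_n√(1−ζ²) = 140000 rad/s.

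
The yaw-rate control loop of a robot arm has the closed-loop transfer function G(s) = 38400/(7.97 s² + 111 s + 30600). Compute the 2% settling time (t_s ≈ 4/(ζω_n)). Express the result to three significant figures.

t_s ≈ 0.574 s

Dividing through by 7.97: denominator becomes s² + 13.93 s + 3839.
So ω_n = √3839 = 62.0 rad/s and ζ = 13.93/(2·62.0) = 0.112.
t_s ≈ 4/(ζω_n) = 0.574 s.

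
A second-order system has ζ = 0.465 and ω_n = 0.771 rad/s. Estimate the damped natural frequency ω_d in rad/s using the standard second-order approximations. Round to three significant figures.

ω_d ≈ 0.683 rad/s

ω_d = ω_n√(1−ζ²) = 0.771·√0.784 = 0.683 rad/s.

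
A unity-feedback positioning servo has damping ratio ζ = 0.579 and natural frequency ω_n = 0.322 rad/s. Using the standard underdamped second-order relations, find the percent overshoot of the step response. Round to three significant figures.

For an underdamped second-order system, %OS = 100·exp(−πζ/√(1−ζ²)).
πζ/√(1−ζ²) = π·0.579/√(1−0.335) = 2.231, so %OS = 100·e^(−2.231) = 10.7%.

%OS ≈ 10.7%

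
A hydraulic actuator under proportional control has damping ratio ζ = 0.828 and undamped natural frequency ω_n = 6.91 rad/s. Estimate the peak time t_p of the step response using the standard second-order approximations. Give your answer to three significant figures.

t_p ≈ 0.811 s

The damped frequency is ω_d = ω_n√(1−ζ²) = 6.91·√(1−0.686) = 3.87 rad/s.
Peak time t_p = π/ω_d = π/3.87 = 0.811 s.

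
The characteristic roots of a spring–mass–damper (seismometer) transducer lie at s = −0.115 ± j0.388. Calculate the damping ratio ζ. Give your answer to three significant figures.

|pole| = ω_n = √(0.115² + 0.388²) = 0.405 rad/s; ζ = cos θ = σ/ω_n = 0.284.

ζ ≈ 0.284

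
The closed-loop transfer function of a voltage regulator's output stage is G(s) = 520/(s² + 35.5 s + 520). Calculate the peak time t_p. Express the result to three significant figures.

t_p ≈ 0.219 s

Matching coefficients with s² + 2ζω_n s + ω_n² gives ω_n² = 520 ⇒ ω_n = 22.8 rad/s, and ζ = 35.5/(2ω_n) = 0.778.
The damped frequency ω_d = ω_n√(1−ζ²) = 14.3 rad/s. Then t_p = π/ω_d = 0.219 s.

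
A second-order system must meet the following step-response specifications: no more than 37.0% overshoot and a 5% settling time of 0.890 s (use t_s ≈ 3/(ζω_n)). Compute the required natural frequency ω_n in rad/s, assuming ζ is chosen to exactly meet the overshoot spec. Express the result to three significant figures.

ζ = −ln(OS)/√(π² + (ln OS)²). With OS = 0.370, ln OS = −0.9943 and ζ = 0.9943/3.295 = 0.302.
Then ω_n = 3/(ζ t_s) = 3/(0.302 × 0.890) = 11.2 rad/s.

ω_n ≈ 11.2 rad/s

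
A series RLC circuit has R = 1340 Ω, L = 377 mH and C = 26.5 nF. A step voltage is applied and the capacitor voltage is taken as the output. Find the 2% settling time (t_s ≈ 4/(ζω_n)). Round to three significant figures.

For a series RLC circuit (capacitor voltage as output), ω_n = 1/√(LC) = 1/√(377 mH · 26.5 nF) = 10000 rad/s.
ζ = (R/2)·√(C/L) = (1340/2)·√(26.5 nF/377 mH) = 0.178.
t_s ≈ 4/(ζω_n) = 0.00225 s.

t_s ≈ 0.00225 s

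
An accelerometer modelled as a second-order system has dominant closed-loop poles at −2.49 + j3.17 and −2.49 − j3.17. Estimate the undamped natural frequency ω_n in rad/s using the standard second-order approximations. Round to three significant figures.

|pole| = ω_n = √(2.49² + 3.17²) = 4.03 rad/s; ζ = cos θ = σ/ω_n = 0.618.

ω_n ≈ 4.03 rad/s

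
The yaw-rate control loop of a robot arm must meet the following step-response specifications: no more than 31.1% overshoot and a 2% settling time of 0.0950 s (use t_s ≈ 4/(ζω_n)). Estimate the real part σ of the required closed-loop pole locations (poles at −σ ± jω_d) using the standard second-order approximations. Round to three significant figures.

The settling-time spec alone fixes σ = ζω_n = 4/t_s = 4/0.0950 = 42.1.
(Overshoot then fixes ζ = 0.348 and hence ω_d = σ·√(1−ζ²)/ζ = 113 rad/s.)

σ ≈ 42.1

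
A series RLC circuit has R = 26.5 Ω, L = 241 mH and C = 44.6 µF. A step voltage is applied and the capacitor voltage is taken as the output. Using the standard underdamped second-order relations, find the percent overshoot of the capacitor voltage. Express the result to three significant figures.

%OS ≈ 56.2%

For a series RLC circuit (capacitor voltage as output), ω_n = 1/√(LC) = 1/√(241 mH · 44.6 µF) = 305 rad/s.
ζ = (R/2)·√(C/L) = (26.5/2)·√(44.6 µF/241 mH) = 0.180.
%OS = 100·exp(−πζ/√(1−ζ²)) = 56.2%.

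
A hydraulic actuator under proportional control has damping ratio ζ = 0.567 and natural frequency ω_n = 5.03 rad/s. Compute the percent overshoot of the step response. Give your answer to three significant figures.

For an underdamped second-order system, %OS = 100·exp(−πζ/√(1−ζ²)).
πζ/√(1−ζ²) = π·0.567/√(1−0.321) = 2.162, so %OS = 100·e^(−2.162) = 11.5%.

%OS ≈ 11.5%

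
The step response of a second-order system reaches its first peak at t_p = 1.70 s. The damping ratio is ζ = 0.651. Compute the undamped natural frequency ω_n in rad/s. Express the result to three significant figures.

Peak time t_p = π/ω_d, so ω_d = π/t_p = π/1.70 = 1.85 rad/s.
ω_n = ω_d/√(1−ζ²) = 1.85/√0.576 = 2.43 rad/s.

ω_n ≈ 2.43 rad/s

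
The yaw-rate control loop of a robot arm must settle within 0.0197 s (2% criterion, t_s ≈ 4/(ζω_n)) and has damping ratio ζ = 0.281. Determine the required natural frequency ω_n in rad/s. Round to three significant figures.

ω_n ≈ 723 rad/s

Rearranging t_s ≈ 4/(ζω_n) gives ω_n = 4/(ζ·t_s) = 4/(0.281 × 0.0197) = 723 rad/s.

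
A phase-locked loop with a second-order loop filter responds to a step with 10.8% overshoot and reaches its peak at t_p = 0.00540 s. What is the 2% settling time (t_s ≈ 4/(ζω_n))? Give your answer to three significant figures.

t_s ≈ 0.00971 s

ζ from %OS: ζ = |ln 0.108|/√(π²+ln²0.108) = 0.578.
t_p = π/ω_d ⇒ ω_d = 582 rad/s; then ω_n = ω_d/√(1−ζ²) = 713 rad/s.
t_s ≈ 4/(ζω_n) = 4/(0.578·713) = 0.00971 s.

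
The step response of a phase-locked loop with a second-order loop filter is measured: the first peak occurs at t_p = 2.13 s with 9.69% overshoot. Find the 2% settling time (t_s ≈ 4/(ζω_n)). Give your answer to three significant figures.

The overshoot fixes ζ = −ln(OS)/√(π²+ln²(OS)) = 0.596.
From t_p = π/ω_d, ω_d = π/2.13 = 1.47 rad/s, so ω_n = ω_d/√(1−ζ²) = 1.84 rad/s.
t_s ≈ 4/(ζω_n) = 4/(0.596·1.84) = 3.65 s.

t_s ≈ 3.65 s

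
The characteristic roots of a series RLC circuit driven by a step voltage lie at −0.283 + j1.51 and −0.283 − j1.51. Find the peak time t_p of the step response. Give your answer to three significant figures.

t_p ≈ 2.08 s

t_p = π/ω_d with ω_d = 1.51 (the imaginary part), so t_p = 2.08 s.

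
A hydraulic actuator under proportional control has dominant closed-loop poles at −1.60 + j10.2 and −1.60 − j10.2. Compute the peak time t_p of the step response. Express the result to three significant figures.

t_p ≈ 0.308 s

t_p = π/ω_d with ω_d = 10.2 (the imaginary part), so t_p = 0.308 s.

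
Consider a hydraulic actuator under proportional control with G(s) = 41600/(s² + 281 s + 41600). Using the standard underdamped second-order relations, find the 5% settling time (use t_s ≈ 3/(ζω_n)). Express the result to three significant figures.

t_s ≈ 0.0214 s

ω_n = √41600 = 204 rad/s; ζ = 281/(2·204) = 0.689.
t_s ≈ 3/(ζω_n) = 3/(0.689·204) = 0.0214 s.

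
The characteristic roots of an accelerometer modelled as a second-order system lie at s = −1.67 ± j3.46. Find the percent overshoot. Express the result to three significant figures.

The poles are at −σ ± jω_d with σ = 1.67 and ω_d = 3.46, so ω_n = √(σ²+ω_d²) = 3.84 rad/s and ζ = σ/ω_n = 0.435.
%OS = 100·exp(−πζ/√(1−ζ²)) = 22.0%.

%OS ≈ 22.0%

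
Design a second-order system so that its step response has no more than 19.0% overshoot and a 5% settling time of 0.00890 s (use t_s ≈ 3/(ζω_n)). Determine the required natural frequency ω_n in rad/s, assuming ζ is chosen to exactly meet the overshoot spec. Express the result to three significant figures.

Inverting the overshoot relation: ζ = |ln 0.190|/√(π² + ln²0.190) = 0.467.
Then ω_n = 3/(ζ t_s) = 3/(0.467 × 0.00890) = 721 rad/s.

ω_n ≈ 721 rad/s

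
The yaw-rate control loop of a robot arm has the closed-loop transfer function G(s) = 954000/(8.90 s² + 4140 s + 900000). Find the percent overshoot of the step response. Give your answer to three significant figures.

Dividing through by 8.90: denominator becomes s² + 465.2 s + 101100.
So ω_n = √101100 = 318 rad/s and ζ = 465.2/(2·318) = 0.731.
Overshoot: exp(−π·0.731/√(1−0.731²)) = 0.0344, i.e. 3.44%.

%OS ≈ 3.44%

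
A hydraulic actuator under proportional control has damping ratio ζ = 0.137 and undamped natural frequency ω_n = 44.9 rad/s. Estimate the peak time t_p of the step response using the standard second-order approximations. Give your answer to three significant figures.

t_p ≈ 0.0706 s

The damped frequency is ω_d = ω_n√(1−ζ²) = 44.9·√(1−0.0188) = 44.5 rad/s.
Peak time t_p = π/ω_d = π/44.5 = 0.0706 s.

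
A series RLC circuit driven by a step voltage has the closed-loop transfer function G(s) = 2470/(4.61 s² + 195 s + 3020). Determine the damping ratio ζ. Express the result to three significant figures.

ζ ≈ 0.826

Dividing through by 4.61: denominator becomes s² + 42.30 s + 655.1.
So ω_n = √655.1 = 25.6 rad/s and ζ = 42.30/(2·25.6) = 0.826.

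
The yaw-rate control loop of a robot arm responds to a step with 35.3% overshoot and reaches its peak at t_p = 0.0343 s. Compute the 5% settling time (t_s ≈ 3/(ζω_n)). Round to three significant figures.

t_s ≈ 0.0988 s

ζ from %OS: ζ = |ln 0.353|/√(π²+ln²0.353) = 0.315.
t_p = π/ω_d ⇒ ω_d = 91.6 rad/s; then ω_n = ω_d/√(1−ζ²) = 96.5 rad/s.
t_s ≈ 3/(ζω_n) = 3/(0.315·96.5) = 0.0988 s.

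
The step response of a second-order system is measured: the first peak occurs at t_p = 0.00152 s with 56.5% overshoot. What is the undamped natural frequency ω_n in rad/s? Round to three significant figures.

The overshoot fixes ζ = −ln(OS)/√(π²+ln²(OS)) = 0.179.
From t_p = π/ω_d, ω_d = π/0.00152 = 2070 rad/s, so ω_n = ω_d/√(1−ζ²) = 2100 rad/s.

ω_n ≈ 2100 rad/s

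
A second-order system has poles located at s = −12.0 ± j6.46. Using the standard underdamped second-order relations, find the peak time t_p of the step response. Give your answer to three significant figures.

t_p = π/ω_d with ω_d = 6.46 (the imaginary part), so t_p = 0.486 s.

t_p ≈ 0.486 s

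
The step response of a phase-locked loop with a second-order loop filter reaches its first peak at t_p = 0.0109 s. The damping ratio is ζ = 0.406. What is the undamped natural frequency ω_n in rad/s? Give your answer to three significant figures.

Peak time t_p = π/ω_d, so ω_d = π/t_p = π/0.0109 = 288 rad/s.
ω_n = ω_d/√(1−ζ²) = 288/√0.835 = 315 rad/s.

ω_n ≈ 315 rad/s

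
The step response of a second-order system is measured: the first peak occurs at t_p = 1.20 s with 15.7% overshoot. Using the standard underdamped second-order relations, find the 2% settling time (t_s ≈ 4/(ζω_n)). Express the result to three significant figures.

t_s ≈ 2.59 s

ζ from %OS: ζ = |ln 0.157|/√(π²+ln²0.157) = 0.508.
From t_p = π/ω_d, ω_d = π/1.20 = 2.62 rad/s, so ω_n = ω_d/√(1−ζ²) = 3.04 rad/s.
t_s ≈ 4/(ζω_n) = 4/(0.508·3.04) = 2.59 s.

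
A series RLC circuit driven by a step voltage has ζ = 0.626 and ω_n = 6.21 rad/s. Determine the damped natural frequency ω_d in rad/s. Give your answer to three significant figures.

ω_d = ω_n√(1−ζ²) = 6.21·√0.608 = 4.84 rad/s.

ω_d ≈ 4.84 rad/s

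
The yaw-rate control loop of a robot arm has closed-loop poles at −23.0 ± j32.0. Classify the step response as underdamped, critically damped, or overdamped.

underdamped

Since the poles form a complex-conjugate pair with nonzero imaginary part, the response is underdamped.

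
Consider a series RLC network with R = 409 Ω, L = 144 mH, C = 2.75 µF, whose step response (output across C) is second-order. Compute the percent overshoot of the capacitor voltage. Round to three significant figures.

For a series RLC circuit (capacitor voltage as output), ω_n = 1/√(LC) = 1/√(144 mH · 2.75 µF) = 1590 rad/s.
ζ = (R/2)·√(C/L) = (409/2)·√(2.75 µF/144 mH) = 0.894.
%OS = 100·exp(−πζ/√(1−ζ²)) = 0.192%.

%OS ≈ 0.192%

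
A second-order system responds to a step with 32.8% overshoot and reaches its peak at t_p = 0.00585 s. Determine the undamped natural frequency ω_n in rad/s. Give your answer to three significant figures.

ω_n ≈ 570 rad/s

From the overshoot, ζ = −ln(OS)/√(π²+ln²(OS)) = 0.334.
t_p = π/ω_d ⇒ ω_d = 537 rad/s; then ω_n = ω_d/√(1−ζ²) = 570 rad/s.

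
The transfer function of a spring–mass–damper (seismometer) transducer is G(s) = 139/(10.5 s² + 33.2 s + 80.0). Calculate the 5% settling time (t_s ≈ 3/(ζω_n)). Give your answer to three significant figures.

t_s ≈ 1.90 s

Dividing through by 10.5: denominator becomes s² + 3.162 s + 7.619.
So ω_n = √7.619 = 2.76 rad/s and ζ = 3.162/(2·2.76) = 0.573.
t_s ≈ 3/(ζω_n) = 1.90 s.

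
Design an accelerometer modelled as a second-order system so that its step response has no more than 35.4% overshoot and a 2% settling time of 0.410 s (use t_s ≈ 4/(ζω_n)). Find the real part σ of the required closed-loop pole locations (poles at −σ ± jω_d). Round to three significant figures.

The settling-time spec alone fixes σ = ζω_n = 4/t_s = 4/0.410 = 9.76.
(Overshoot then fixes ζ = 0.314 and hence ω_d = σ·√(1−ζ²)/ζ = 29.5 rad/s.)

σ ≈ 9.76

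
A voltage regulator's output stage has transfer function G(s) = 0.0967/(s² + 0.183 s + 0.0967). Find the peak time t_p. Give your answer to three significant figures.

t_p ≈ 10.6 s

Comparing the denominator to s² + 2ζω_n s + ω_n²: ω_n = √0.0967 = 0.311 rad/s, and 2ζω_n = 0.183 so ζ = 0.183/(2·0.311) = 0.294.
ω_d = 0.311·√(1 − 0.294²) = 0.297 rad/s. Then t_p = π/ω_d = 10.6 s.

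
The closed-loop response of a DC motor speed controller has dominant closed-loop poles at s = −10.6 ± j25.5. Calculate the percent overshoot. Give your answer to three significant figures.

%OS ≈ 27.1%

|pole| = ω_n = √(10.6² + 25.5²) = 27.6 rad/s; ζ = cos θ = σ/ω_n = 0.384.
%OS = 100 e^{−πζ/√(1−ζ²)} with ζ = 0.384 gives 27.1%.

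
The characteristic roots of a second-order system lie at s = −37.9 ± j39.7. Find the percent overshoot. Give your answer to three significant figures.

|pole| = ω_n = √(37.9² + 39.7²) = 54.9 rad/s; ζ = cos θ = σ/ω_n = 0.691.
Overshoot: exp(−π·0.691/√(1−0.691²)) = 0.0498, i.e. 4.98%.

%OS ≈ 4.98%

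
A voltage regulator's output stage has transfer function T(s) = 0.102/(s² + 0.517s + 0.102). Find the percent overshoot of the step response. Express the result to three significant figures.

ω_n = √0.102 = 0.319 rad/s; ζ = 0.517/(2·0.319) = 0.809.
%OS = 100 e^{−πζ/√(1−ζ²)} with ζ = 0.809 gives 1.32%.

%OS ≈ 1.32%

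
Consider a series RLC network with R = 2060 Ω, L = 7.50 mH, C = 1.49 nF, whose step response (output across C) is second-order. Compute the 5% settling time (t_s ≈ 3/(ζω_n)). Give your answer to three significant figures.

t_s ≈ 0.0000218 s

For a series RLC circuit (capacitor voltage as output), ω_n = 1/√(LC) = 1/√(7.50 mH · 1.49 nF) = 299000 rad/s.
ζ = (R/2)·√(C/L) = (2060/2)·√(1.49 nF/7.50 mH) = 0.459.
t_s ≈ 3/(ζω_n) = 0.0000218 s.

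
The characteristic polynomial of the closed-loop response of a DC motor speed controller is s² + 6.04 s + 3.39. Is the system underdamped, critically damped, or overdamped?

a² − 4b = 23 > 0 (two distinct real roots); the system is overdamped.

overdamped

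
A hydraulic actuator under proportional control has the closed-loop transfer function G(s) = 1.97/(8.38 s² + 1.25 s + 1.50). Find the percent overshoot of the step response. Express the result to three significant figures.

%OS ≈ 57.0%

Dividing through by 8.38: denominator becomes s² + 0.1492 s + 0.1790.
So ω_n = √0.1790 = 0.423 rad/s and ζ = 0.1492/(2·0.423) = 0.176.
Overshoot: exp(−π·0.176/√(1−0.176²)) = 0.570, i.e. 57.0%.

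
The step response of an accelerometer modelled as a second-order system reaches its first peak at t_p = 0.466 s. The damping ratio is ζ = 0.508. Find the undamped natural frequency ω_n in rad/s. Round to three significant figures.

ω_n ≈ 7.83 rad/s

Peak time t_p = π/ω_d, so ω_d = π/t_p = π/0.466 = 6.74 rad/s.
ω_n = ω_d/√(1−ζ²) = 6.74/√0.742 = 7.83 rad/s.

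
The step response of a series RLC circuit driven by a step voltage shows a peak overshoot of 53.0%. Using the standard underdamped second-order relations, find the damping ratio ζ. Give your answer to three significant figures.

ζ ≈ 0.198

Inverting the overshoot relation: ζ = |ln 0.530|/√(π² + ln²0.530) = 0.198.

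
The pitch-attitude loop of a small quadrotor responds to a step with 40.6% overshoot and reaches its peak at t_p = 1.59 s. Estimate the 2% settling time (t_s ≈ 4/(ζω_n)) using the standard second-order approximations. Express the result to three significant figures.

t_s ≈ 7.06 s

From the overshoot, ζ = −ln(OS)/√(π²+ln²(OS)) = 0.276.
From t_p = π/ω_d, ω_d = π/1.59 = 1.98 rad/s, so ω_n = ω_d/√(1−ζ²) = 2.06 rad/s.
t_s ≈ 4/(ζω_n) = 4/(0.276·2.06) = 7.06 s.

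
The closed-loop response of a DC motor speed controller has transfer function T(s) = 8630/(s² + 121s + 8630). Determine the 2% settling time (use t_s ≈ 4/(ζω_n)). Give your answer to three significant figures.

ω_n = √8630 = 92.9 rad/s; ζ = 121/(2·92.9) = 0.651.
t_s ≈ 4/(ζω_n) = 4/(0.651·92.9) = 0.0661 s.

t_s ≈ 0.0661 s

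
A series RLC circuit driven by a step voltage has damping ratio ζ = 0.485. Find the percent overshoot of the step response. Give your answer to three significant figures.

%OS ≈ 17.5%

For an underdamped second-order system, %OS = 100·exp(−πζ/√(1−ζ²)).
πζ/√(1−ζ²) = π·0.485/√(1−0.235) = 1.742, so %OS = 100·e^(−1.742) = 17.5%.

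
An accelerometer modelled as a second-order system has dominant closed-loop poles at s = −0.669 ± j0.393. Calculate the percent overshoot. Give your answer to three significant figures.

%OS ≈ 0.476%

The poles are at −σ ± jω_d with σ = 0.669 and ω_d = 0.393, so ω_n = √(σ²+ω_d²) = 0.776 rad/s and ζ = σ/ω_n = 0.862.
%OS = 100·exp(−πζ/√(1−ζ²)) = 0.476%.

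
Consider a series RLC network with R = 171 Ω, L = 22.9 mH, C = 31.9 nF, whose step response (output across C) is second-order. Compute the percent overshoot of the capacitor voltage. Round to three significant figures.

%OS ≈ 72.7%

For a series RLC circuit (capacitor voltage as output), ω_n = 1/√(LC) = 1/√(22.9 mH · 31.9 nF) = 37000 rad/s.
ζ = (R/2)·√(C/L) = (171/2)·√(31.9 nF/22.9 mH) = 0.101.
%OS = 100 e^{−πζ/√(1−ζ²)} with ζ = 0.101 gives 72.7%.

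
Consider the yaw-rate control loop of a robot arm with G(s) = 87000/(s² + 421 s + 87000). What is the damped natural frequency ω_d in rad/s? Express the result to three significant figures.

ω_d ≈ 207 rad/s

Comparing the denominator to s² + 2ζω_n s + ω_n²: ω_n = √87000 = 295 rad/s, and 2ζω_n = 421 so ζ = 421/(2·295) = 0.714.
The damped frequency ω_d = ω_n√(1−ζ²) = 207 rad/s.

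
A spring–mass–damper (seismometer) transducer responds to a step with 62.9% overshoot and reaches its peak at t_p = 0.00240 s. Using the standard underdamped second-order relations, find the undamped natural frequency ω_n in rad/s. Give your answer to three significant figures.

ω_n ≈ 1320 rad/s

From the overshoot, ζ = −ln(OS)/√(π²+ln²(OS)) = 0.146.
t_p = π/ω_d ⇒ ω_d = 1310 rad/s; then ω_n = ω_d/√(1−ζ²) = 1320 rad/s.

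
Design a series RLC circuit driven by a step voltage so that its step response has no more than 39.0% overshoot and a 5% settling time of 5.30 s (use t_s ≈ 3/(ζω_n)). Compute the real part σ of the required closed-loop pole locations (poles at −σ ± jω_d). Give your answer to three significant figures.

The settling-time spec alone fixes σ = ζω_n = 3/t_s = 3/5.30 = 0.566.
(Overshoot then fixes ζ = 0.287 and hence ω_d = σ·√(1−ζ²)/ζ = 1.89 rad/s.)

σ ≈ 0.566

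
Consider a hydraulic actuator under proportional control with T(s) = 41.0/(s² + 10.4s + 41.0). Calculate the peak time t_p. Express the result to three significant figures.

t_p ≈ 0.841 s

ω_n = √41.0 = 6.40 rad/s; ζ = 10.4/(2·6.40) = 0.812.
The damped frequency ω_d = ω_n√(1−ζ²) = 3.74 rad/s. Then t_p = π/ω_d = 0.841 s.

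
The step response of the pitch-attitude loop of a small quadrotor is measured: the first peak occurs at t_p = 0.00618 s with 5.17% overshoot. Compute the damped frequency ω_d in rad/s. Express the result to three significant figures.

t_p = π/ω_d, so ω_d = π/0.00618 = 508 rad/s.

ω_d ≈ 508 rad/s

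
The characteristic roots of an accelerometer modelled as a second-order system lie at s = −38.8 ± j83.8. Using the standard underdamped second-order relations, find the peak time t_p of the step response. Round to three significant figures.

t_p = π/ω_d with ω_d = 83.8 (the imaginary part), so t_p = 0.0375 s.

t_p ≈ 0.0375 s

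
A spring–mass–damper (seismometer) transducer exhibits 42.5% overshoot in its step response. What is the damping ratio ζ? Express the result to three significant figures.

From %OS = 100·exp(−πζ/√(1−ζ²)), invert to get ζ = −ln(OS)/√(π² + ln²(OS)) with OS = 0.425.
−ln 0.425 = 0.8557, so ζ = 0.8557/√(π² + 0.7322) = 0.263.

ζ ≈ 0.263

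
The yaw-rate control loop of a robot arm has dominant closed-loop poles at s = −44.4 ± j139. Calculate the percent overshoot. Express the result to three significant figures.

%OS ≈ 36.7%

|pole| = ω_n = √(44.4² + 139²) = 146 rad/s; ζ = cos θ = σ/ω_n = 0.304.
Overshoot: exp(−π·0.304/√(1−0.304²)) = 0.367, i.e. 36.7%.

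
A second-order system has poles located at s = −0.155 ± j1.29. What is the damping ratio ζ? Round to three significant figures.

ζ ≈ 0.119

With σ = 0.155, ω_d = 1.29: ω_n = √(σ²+ω_d²) = 1.30 rad/s, ζ = σ/ω_n = 0.119.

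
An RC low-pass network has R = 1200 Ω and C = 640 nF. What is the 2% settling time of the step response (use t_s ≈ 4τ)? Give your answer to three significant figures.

τ = RC = 1200 × 640 nF = 0.000768 s.
t_s ≈ 4τ = 0.00307 s.

t_s ≈ 0.00307 s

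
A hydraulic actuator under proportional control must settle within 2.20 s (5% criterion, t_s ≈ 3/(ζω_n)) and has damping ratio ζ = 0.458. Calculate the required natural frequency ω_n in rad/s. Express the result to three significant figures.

Rearranging t_s ≈ 3/(ζω_n) gives ω_n = 3/(ζ·t_s) = 3/(0.458 × 2.20) = 2.98 rad/s.

ω_n ≈ 2.98 rad/s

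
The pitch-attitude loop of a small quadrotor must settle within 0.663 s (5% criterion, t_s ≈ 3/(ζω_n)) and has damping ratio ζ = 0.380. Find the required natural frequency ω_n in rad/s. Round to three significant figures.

ω_n ≈ 11.9 rad/s

Rearranging t_s ≈ 3/(ζω_n) gives ω_n = 3/(ζ·t_s) = 3/(0.380 × 0.663) = 11.9 rad/s.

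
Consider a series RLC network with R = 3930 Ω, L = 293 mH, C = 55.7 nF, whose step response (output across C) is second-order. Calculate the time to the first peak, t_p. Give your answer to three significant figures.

For a series RLC circuit (capacitor voltage as output), ω_n = 1/√(LC) = 1/√(293 mH · 55.7 nF) = 7830 rad/s.
ζ = (R/2)·√(C/L) = (3930/2)·√(55.7 nF/293 mH) = 0.857.
ω_d = ω_n√(1−ζ²) = 4040 rad/s. t_p = π/ω_d = 0.000778 s.

t_p ≈ 0.000778 s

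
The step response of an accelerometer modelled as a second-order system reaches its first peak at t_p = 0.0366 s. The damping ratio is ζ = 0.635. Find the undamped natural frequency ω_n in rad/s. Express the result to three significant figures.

Peak time t_p = π/ω_d, so ω_d = π/t_p = π/0.0366 = 85.8 rad/s.
ω_n = ω_d/√(1−ζ²) = 85.8/√0.597 = 111 rad/s.

ω_n ≈ 111 rad/s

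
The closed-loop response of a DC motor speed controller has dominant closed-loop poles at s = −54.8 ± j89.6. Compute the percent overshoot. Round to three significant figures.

With σ = 54.8, ω_d = 89.6: ω_n = √(σ²+ω_d²) = 105 rad/s, ζ = σ/ω_n = 0.522.
%OS = 100 e^{−πζ/√(1−ζ²)} with ζ = 0.522 gives 14.6%.

%OS ≈ 14.6%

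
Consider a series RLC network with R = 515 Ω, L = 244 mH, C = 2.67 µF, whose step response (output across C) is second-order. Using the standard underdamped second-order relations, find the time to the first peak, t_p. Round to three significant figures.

For a series RLC circuit (capacitor voltage as output), ω_n = 1/√(LC) = 1/√(244 mH · 2.67 µF) = 1240 rad/s.
ζ = (R/2)·√(C/L) = (515/2)·√(2.67 µF/244 mH) = 0.852.
ω_d = 1240·√(1 − 0.852²) = 649 rad/s. t_p = π/ω_d = 0.00484 s.

t_p ≈ 0.00484 s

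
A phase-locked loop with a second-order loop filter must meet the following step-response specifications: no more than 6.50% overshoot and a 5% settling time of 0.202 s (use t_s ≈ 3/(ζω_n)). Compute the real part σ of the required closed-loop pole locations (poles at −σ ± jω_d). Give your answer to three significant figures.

The settling-time spec alone fixes σ = ζω_n = 3/t_s = 3/0.202 = 14.9.
(Overshoot then fixes ζ = 0.656 and hence ω_d = σ·√(1−ζ²)/ζ = 17.1 rad/s.)

σ ≈ 14.9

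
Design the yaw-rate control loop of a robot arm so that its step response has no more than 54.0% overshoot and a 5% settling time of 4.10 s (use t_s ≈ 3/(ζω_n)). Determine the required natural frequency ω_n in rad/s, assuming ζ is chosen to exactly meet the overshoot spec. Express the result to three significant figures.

ζ = −ln(OS)/√(π² + (ln OS)²). With OS = 0.540, ln OS = −0.6162 and ζ = 0.6162/3.201 = 0.192.
From t_s ≈ 3/(ζω_n): ω_n = 3/(ζ·t_s) = 3/(0.192·4.10) = 3.80 rad/s.

ω_n ≈ 3.80 rad/s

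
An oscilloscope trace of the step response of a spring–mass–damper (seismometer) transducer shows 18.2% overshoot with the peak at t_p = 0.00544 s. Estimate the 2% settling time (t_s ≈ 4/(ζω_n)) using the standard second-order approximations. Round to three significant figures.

t_s ≈ 0.0128 s

The overshoot fixes ζ = −ln(OS)/√(π²+ln²(OS)) = 0.477.
From t_p = π/ω_d, ω_d = π/0.00544 = 577 rad/s, so ω_n = ω_d/√(1−ζ²) = 657 rad/s.
t_s ≈ 4/(ζω_n) = 4/(0.477·657) = 0.0128 s.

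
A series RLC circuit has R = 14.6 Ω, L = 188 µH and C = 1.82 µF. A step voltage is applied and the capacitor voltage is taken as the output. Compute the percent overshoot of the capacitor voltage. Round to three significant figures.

For a series RLC circuit (capacitor voltage as output), ω_n = 1/√(LC) = 1/√(188 µH · 1.82 µF) = 54100 rad/s.
ζ = (R/2)·√(C/L) = (14.6/2)·√(1.82 µF/188 µH) = 0.718.
%OS = 100·exp(−πζ/√(1−ζ²)) = 3.90%.

%OS ≈ 3.90%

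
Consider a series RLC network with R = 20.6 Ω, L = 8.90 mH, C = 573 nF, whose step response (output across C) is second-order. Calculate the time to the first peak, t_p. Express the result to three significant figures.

For a series RLC circuit (capacitor voltage as output), ω_n = 1/√(LC) = 1/√(8.90 mH · 573 nF) = 14000 rad/s.
ζ = (R/2)·√(C/L) = (20.6/2)·√(573 nF/8.90 mH) = 0.0826.
ω_d = 14000·√(1 − 0.0826²) = 14000 rad/s. t_p = π/ω_d = 0.000225 s.

t_p ≈ 0.000225 s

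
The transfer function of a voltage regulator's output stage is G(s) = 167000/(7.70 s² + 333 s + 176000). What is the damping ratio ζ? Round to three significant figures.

Dividing through by 7.70: denominator becomes s² + 43.25 s + 22860.
So ω_n = √22860 = 151 rad/s and ζ = 43.25/(2·151) = 0.143.

ζ ≈ 0.143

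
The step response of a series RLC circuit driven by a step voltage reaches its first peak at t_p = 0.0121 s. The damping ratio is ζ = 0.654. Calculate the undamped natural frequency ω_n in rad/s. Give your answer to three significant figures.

Peak time t_p = π/ω_d, so ω_d = π/t_p = π/0.0121 = 260 rad/s.
ω_n = ω_d/√(1−ζ²) = 260/√0.572 = 343 rad/s.

ω_n ≈ 343 rad/s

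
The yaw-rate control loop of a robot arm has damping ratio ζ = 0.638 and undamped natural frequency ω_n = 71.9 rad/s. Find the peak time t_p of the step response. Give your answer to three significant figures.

The damped frequency is ω_d = ω_n√(1−ζ²) = 71.9·√(1−0.407) = 55.4 rad/s.
Peak time t_p = π/ω_d = π/55.4 = 0.0567 s.

t_p ≈ 0.0567 s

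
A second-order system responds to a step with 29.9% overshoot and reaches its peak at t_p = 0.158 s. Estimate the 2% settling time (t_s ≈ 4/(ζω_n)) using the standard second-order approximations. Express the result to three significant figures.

ζ from %OS: ζ = |ln 0.299|/√(π²+ln²0.299) = 0.359.
From t_p = π/ω_d, ω_d = π/0.158 = 19.9 rad/s, so ω_n = ω_d/√(1−ζ²) = 21.3 rad/s.
t_s ≈ 4/(ζω_n) = 4/(0.359·21.3) = 0.523 s.

t_s ≈ 0.523 s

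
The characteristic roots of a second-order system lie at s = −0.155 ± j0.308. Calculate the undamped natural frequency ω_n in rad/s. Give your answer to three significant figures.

|pole| = ω_n = √(0.155² + 0.308²) = 0.345 rad/s; ζ = cos θ = σ/ω_n = 0.450.

ω_n ≈ 0.345 rad/s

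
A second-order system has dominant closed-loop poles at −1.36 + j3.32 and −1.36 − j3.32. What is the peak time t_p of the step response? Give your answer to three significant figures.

t_p = π/ω_d with ω_d = 3.32 (the imaginary part), so t_p = 0.946 s.

t_p ≈ 0.946 s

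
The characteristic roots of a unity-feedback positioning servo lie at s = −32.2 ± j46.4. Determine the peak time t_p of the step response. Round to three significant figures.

t_p ≈ 0.0677 s

t_p = π/ω_d with ω_d = 46.4 (the imaginary part), so t_p = 0.0677 s.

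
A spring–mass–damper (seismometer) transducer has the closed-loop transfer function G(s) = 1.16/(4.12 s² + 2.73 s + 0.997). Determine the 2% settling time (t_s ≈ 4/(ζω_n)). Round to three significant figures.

t_s ≈ 12.1 s

Dividing through by 4.12: denominator becomes s² + 0.6626 s + 0.2420.
So ω_n = √0.2420 = 0.492 rad/s and ζ = 0.6626/(2·0.492) = 0.673.
t_s ≈ 4/(ζω_n) = 12.1 s.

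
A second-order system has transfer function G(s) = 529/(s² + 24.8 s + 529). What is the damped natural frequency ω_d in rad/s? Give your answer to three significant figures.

ω_n = √529 = 23.0 rad/s; ζ = 24.8/(2·23.0) = 0.539.
The damped frequency ω_d = ω_n√(1−ζ²) = 19.4 rad/s.

ω_d ≈ 19.4 rad/s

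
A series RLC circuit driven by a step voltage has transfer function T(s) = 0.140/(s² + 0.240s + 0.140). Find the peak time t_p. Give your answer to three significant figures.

Comparing the denominator to s² + 2ζω_n s + ω_n²: ω_n = √0.140 = 0.374 rad/s, and 2ζω_n = 0.240 so ζ = 0.240/(2·0.374) = 0.321.
The damped frequency ω_d = ω_n√(1−ζ²) = 0.354 rad/s. Then t_p = π/ω_d = 8.86 s.

t_p ≈ 8.86 s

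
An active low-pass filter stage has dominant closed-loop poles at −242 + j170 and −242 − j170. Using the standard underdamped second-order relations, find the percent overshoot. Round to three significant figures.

%OS ≈ 1.14%

The poles are at −σ ± jω_d with σ = 242 and ω_d = 170, so ω_n = √(σ²+ω_d²) = 296 rad/s and ζ = σ/ω_n = 0.818.
%OS = 100·exp(−πζ/√(1−ζ²)) = 1.14%.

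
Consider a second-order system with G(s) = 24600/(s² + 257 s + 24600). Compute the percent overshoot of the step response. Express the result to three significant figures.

ω_n = √24600 = 157 rad/s; ζ = 257/(2·157) = 0.819.
%OS = 100 e^{−πζ/√(1−ζ²)} with ζ = 0.819 gives 1.12%.

%OS ≈ 1.12%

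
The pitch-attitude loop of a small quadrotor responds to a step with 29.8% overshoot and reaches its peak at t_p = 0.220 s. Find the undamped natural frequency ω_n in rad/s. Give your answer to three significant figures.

ω_n ≈ 15.3 rad/s

The overshoot fixes ζ = −ln(OS)/√(π²+ln²(OS)) = 0.360.
From t_p = π/ω_d, ω_d = π/0.220 = 14.3 rad/s, so ω_n = ω_d/√(1−ζ²) = 15.3 rad/s.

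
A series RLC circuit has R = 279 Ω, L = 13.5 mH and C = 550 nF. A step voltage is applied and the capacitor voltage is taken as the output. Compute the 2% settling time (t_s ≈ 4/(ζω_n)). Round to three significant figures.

t_s ≈ 0.000387 s

For a series RLC circuit (capacitor voltage as output), ω_n = 1/√(LC) = 1/√(13.5 mH · 550 nF) = 11600 rad/s.
ζ = (R/2)·√(C/L) = (279/2)·√(550 nF/13.5 mH) = 0.890.
t_s ≈ 4/(ζω_n) = 0.000387 s.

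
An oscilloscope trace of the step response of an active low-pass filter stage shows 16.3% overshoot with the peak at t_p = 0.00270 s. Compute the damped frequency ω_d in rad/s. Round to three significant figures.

ω_d ≈ 1160 rad/s

t_p = π/ω_d, so ω_d = π/0.00270 = 1160 rad/s.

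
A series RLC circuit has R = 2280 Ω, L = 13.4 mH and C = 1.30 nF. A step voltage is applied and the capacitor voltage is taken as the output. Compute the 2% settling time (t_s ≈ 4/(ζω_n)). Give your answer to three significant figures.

t_s ≈ 0.0000470 s

For a series RLC circuit (capacitor voltage as output), ω_n = 1/√(LC) = 1/√(13.4 mH · 1.30 nF) = 240000 rad/s.
ζ = (R/2)·√(C/L) = (2280/2)·√(1.30 nF/13.4 mH) = 0.355.
t_s ≈ 4/(ζω_n) = 0.0000470 s.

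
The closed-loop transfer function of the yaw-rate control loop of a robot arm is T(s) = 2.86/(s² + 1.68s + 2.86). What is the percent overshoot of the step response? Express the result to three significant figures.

ω_n = √2.86 = 1.69 rad/s; ζ = 1.68/(2·1.69) = 0.497.
Overshoot: exp(−π·0.497/√(1−0.497²)) = 0.166, i.e. 16.6%.

%OS ≈ 16.6%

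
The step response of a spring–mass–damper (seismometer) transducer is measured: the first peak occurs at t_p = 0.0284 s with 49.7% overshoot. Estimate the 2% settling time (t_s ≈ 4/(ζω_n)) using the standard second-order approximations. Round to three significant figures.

t_s ≈ 0.162 s

ζ from %OS: ζ = |ln 0.497|/√(π²+ln²0.497) = 0.217.
t_p = π/ω_d ⇒ ω_d = 111 rad/s; then ω_n = ω_d/√(1−ζ²) = 113 rad/s.
t_s ≈ 4/(ζω_n) = 4/(0.217·113) = 0.162 s.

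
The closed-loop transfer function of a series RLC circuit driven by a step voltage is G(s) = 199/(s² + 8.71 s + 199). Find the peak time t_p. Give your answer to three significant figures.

t_p ≈ 0.234 s

Comparing the denominator to s² + 2ζω_n s + ω_n²: ω_n = √199 = 14.1 rad/s, and 2ζω_n = 8.71 so ζ = 8.71/(2·14.1) = 0.309.
ω_d = 14.1·√(1 − 0.309²) = 13.4 rad/s. Then t_p = π/ω_d = 0.234 s.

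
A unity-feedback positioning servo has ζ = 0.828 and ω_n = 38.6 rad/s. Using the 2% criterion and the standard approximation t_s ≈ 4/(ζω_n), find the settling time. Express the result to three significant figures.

t_s ≈ 4/(ζω_n) = 4/(0.828 × 38.6) = 0.125 s.

t_s ≈ 0.125 s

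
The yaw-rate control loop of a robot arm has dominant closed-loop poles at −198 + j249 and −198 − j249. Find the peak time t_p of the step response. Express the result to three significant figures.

t_p = π/ω_d with ω_d = 249 (the imaginary part), so t_p = 0.0126 s.

t_p ≈ 0.0126 s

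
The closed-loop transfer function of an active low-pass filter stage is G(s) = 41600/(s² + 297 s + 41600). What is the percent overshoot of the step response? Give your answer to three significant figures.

%OS ≈ 3.56%

ω_n = √41600 = 204 rad/s; ζ = 297/(2·204) = 0.728.
%OS = 100·exp(−πζ/√(1−ζ²)) = 3.56%.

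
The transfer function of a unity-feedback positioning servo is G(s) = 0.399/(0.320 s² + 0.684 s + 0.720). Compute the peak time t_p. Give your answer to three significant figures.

t_p ≈ 2.98 s

Dividing through by 0.320: denominator becomes s² + 2.138 s + 2.250.
So ω_n = √2.250 = 1.50 rad/s and ζ = 2.138/(2·1.50) = 0.713.
ω_d = 1.50·√(1 − 0.713²) = 1.05 rad/s. t_p = π/ω_d = 2.98 s.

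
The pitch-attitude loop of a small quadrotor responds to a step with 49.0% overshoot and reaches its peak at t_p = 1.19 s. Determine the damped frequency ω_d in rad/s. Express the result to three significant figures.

t_p = π/ω_d, so ω_d = π/1.19 = 2.64 rad/s.

ω_d ≈ 2.64 rad/s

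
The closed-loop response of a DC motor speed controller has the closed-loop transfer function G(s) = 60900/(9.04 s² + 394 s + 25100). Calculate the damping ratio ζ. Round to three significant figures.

Dividing through by 9.04: denominator becomes s² + 43.58 s + 2777.
So ω_n = √2777 = 52.7 rad/s and ζ = 43.58/(2·52.7) = 0.414.

ζ ≈ 0.414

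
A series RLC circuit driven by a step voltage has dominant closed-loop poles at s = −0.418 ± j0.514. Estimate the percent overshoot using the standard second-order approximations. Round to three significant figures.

%OS ≈ 7.77%

The poles are at −σ ± jω_d with σ = 0.418 and ω_d = 0.514, so ω_n = √(σ²+ω_d²) = 0.663 rad/s and ζ = σ/ω_n = 0.631.
Overshoot: exp(−π·0.631/√(1−0.631²)) = 0.0777, i.e. 7.77%.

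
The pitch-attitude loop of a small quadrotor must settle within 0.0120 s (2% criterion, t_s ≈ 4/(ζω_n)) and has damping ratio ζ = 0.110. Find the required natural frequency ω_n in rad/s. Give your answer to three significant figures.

Rearranging t_s ≈ 4/(ζω_n) gives ω_n = 4/(ζ·t_s) = 4/(0.110 × 0.0120) = 3030 rad/s.

ω_n ≈ 3030 rad/s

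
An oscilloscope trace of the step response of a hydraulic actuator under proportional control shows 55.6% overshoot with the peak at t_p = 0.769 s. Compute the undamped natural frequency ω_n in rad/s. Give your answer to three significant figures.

ω_n ≈ 4.16 rad/s

The overshoot fixes ζ = −ln(OS)/√(π²+ln²(OS)) = 0.184.
From t_p = π/ω_d, ω_d = π/0.769 = 4.09 rad/s, so ω_n = ω_d/√(1−ζ²) = 4.16 rad/s.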